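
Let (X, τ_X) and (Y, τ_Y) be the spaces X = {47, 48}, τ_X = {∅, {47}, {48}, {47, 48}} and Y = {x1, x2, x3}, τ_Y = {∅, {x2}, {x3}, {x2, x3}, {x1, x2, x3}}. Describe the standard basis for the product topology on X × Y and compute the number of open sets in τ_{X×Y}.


Basis B = {∅ × ∅, {47} × {x2}, {47} × {x3}, {48} × {x2}, {48} × {x3}, {47} × {x2, x3}, {47, 48} × {x2}, {47, 48} × {x3}, {48} × {x2, x3}, {47} × {x1, x2, x3}, {48} × {x1, x2, x3}, {47, 48} × {x2, x3}, {47, 48} × {x1, x2, x3}}; |τ_{X×Y}| = 25.

Enumerate products U × V with U ∈ τ_X, V ∈ τ_Y (deduplicated):
  ∅ × ∅ = {} (∅)
  {47} × {x2} = {(47,x2)}
  {47} × {x3} = {(47,x3)}
  {48} × {x2} = {(48,x2)}
  {48} × {x3} = {(48,x3)}
  {47} × {x2, x3} = {(47,x2), (47,x3)}
  {47, 48} × {x2} = {(47,x2), (48,x2)}
  {47, 48} × {x3} = {(47,x3), (48,x3)}
  {48} × {x2, x3} = {(48,x2), (48,x3)}
  {47} × {x1, x2, x3} = {(47,x1), (47,x2), (47,x3)}
  {48} × {x1, x2, x3} = {(48,x1), (48,x2), (48,x3)}
  {47, 48} × {x2, x3} = {(47,x2), (47,x3), (48,x2), (48,x3)}
  {47, 48} × {x1, x2, x3} = {(47,x1), (47,x2), (47,x3), (48,x1), (48,x2), (48,x3)}
These 13 distinct sets form the basis B.
Close under arbitrary unions to get τ_{X×Y}; counting gives |τ_{X×Y}| = 25.


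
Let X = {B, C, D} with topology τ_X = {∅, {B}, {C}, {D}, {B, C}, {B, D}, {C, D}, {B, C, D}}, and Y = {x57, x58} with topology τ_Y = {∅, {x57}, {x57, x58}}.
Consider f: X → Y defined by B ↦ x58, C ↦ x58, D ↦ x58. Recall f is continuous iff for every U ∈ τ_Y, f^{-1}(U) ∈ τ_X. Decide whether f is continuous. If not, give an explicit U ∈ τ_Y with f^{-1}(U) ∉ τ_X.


f IS continuous.

Compute f^{-1}(U) for each U ∈ τ_Y:
  U = ∅: f^{-1}(U) = ∅ ∈ τ_X ✓.
  U = {x57}: f^{-1}(U) = ∅ ∈ τ_X ✓.
  U = {x57, x58}: f^{-1}(U) = {B, C, D} ∈ τ_X ✓.
Every preimage lies in τ_X, so f IS continuous.


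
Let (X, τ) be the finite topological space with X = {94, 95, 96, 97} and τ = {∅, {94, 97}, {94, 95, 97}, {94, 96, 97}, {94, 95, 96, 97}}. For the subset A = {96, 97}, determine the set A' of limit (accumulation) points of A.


A' = {94, 95, 96}

For each x ∈ X, list the open sets U ∈ τ with x ∈ U, then check whether U ∩ (A ∖ {x}) ≠ ∅ for every such U.
  x = 94: opens ∋ x are {94, 97}, {94, 95, 97}, {94, 96, 97}, {94, 95, 96, 97}; each meets A ∖ {94}, so x IS a limit point.
  x = 95: opens ∋ x are {94, 95, 97}, {94, 95, 96, 97}; each meets A ∖ {95}, so x IS a limit point.
  x = 96: opens ∋ x are {94, 96, 97}, {94, 95, 96, 97}; each meets A ∖ {96}, so x IS a limit point.
  x = 97: open {94, 97} ∋ x has {94, 97} ∩ (A ∖ {97}) = ∅, so x is NOT a limit point.
Collecting: A' = {94, 95, 96}.


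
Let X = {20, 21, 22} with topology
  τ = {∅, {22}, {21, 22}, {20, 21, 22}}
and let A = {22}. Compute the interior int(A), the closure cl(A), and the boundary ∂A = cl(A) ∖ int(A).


int(A) = {22}, cl(A) = {20, 21, 22}, ∂A = {20, 21}.

Closed sets in (X, τ) are complements of opens:
  closed(X, τ) = {∅, {20}, {20, 21}, {20, 21, 22}}.
int(A) = ⋃ {U ∈ τ : U ⊆ A}. Opens contained in A: ∅, {22}.
Taking the union of these: int(A) = {22}.
cl(A) = ⋂ {C closed : A ⊆ C}. Closed sets containing A: {20, 21, 22}.
Intersecting these: cl(A) = {20, 21, 22}.
∂A = cl(A) ∖ int(A) = {20, 21, 22} ∖ {22} = {20, 21}.


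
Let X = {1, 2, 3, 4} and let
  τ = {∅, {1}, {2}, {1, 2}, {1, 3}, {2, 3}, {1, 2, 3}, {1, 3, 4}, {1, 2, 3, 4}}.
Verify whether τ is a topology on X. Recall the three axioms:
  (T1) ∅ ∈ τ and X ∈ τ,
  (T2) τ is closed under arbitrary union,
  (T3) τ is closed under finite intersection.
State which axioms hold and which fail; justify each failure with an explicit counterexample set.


τ is NOT a topology on X.

Axiom (T1): ∅ ∈ τ? Yes; X ∈ τ? Yes.
Axiom (T2/T3): check pairwise unions and intersections of members of τ.
Counterexample for (T3): {1, 3} ∩ {2, 3} = {3} ∉ τ. Therefore τ is NOT a topology.


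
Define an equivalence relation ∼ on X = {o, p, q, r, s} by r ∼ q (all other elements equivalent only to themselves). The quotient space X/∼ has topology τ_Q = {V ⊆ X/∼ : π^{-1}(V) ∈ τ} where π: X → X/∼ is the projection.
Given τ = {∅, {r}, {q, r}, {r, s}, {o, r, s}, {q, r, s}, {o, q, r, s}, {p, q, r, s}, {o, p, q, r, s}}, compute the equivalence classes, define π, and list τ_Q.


X/∼ = {[o], [p], [q=r], [s]}; |τ_Q| = 6.

Equivalence classes: [o], [p], [q=r], [s].
Quotient map π: X → X/∼ sends o ↦ [o], p ↦ [p], q ↦ [q=r], r ↦ [q=r], s ↦ [s].
For each subset V ⊆ X/∼, compute π^{-1}(V) ⊆ X and check whether π^{-1}(V) ∈ τ. V is open in τ_Q iff π^{-1}(V) ∈ τ.
  V = {}: π^{-1}(V) = ∅ ∈ τ ✓.
  V = {[o]}: π^{-1}(V) = {o} ∉ τ ✗.
  V = {[p]}: π^{-1}(V) = {p} ∉ τ ✗.
  V = {[o], [p]}: π^{-1}(V) = {o, p} ∉ τ ✗.
  V = {[q=r]}: π^{-1}(V) = {q, r} ∈ τ ✓.
  V = {[o], [q=r]}: π^{-1}(V) = {o, q, r} ∉ τ ✗.
  V = {[p], [q=r]}: π^{-1}(V) = {p, q, r} ∉ τ ✗.
  V = {[o], [p], [q=r]}: π^{-1}(V) = {o, p, q, r} ∉ τ ✗.
  V = {[s]}: π^{-1}(V) = {s} ∉ τ ✗.
  V = {[o], [s]}: π^{-1}(V) = {o, s} ∉ τ ✗.
  V = {[p], [s]}: π^{-1}(V) = {p, s} ∉ τ ✗.
  V = {[o], [p], [s]}: π^{-1}(V) = {o, p, s} ∉ τ ✗.
  V = {[q=r], [s]}: π^{-1}(V) = {q, r, s} ∈ τ ✓.
  V = {[o], [q=r], [s]}: π^{-1}(V) = {o, q, r, s} ∈ τ ✓.
  V = {[p], [q=r], [s]}: π^{-1}(V) = {p, q, r, s} ∈ τ ✓.
  V = {[o], [p], [q=r], [s]}: π^{-1}(V) = {o, p, q, r, s} ∈ τ ✓.
Open sets in the quotient: τ_Q = {{}, {[q=r]}, {[q=r], [s]}, {[o], [q=r], [s]}, {[p], [q=r], [s]}, {[o], [p], [q=r], [s]}} (6 elements).


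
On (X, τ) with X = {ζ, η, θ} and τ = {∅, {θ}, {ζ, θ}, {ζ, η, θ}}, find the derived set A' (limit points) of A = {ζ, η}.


A' = {η}

For each x ∈ X, list the open sets U ∈ τ with x ∈ U, then check whether U ∩ (A ∖ {x}) ≠ ∅ for every such U.
  x = ζ: open {ζ, θ} ∋ x has {ζ, θ} ∩ (A ∖ {ζ}) = ∅, so x is NOT a limit point.
  x = η: opens ∋ x are {ζ, η, θ}; each meets A ∖ {η}, so x IS a limit point.
  x = θ: open {θ} ∋ x has {θ} ∩ (A ∖ {θ}) = ∅, so x is NOT a limit point.
Collecting: A' = {η}.


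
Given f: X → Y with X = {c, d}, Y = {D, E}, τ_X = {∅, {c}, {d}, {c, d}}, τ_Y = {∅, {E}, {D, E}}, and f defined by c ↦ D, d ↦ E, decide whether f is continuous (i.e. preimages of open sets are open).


f IS continuous.

Compute f^{-1}(U) for each U ∈ τ_Y:
  U = ∅: f^{-1}(U) = ∅ ∈ τ_X ✓.
  U = {E}: f^{-1}(U) = {d} ∈ τ_X ✓.
  U = {D, E}: f^{-1}(U) = {c, d} ∈ τ_X ✓.
Every preimage lies in τ_X, so f IS continuous.


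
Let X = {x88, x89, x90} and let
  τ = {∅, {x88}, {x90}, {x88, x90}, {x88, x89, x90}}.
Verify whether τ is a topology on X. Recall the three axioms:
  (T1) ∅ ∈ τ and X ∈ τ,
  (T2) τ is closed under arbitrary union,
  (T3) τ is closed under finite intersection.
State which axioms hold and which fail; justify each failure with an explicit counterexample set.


τ IS a topology on X.

Axiom (T1): ∅ ∈ τ? Yes; X ∈ τ? Yes.
Axiom (T2/T3): check pairwise unions and intersections of members of τ.
All pairwise intersections and unions checked — each lies in τ. Therefore τ satisfies (T1), (T2), (T3): it IS a topology on X.


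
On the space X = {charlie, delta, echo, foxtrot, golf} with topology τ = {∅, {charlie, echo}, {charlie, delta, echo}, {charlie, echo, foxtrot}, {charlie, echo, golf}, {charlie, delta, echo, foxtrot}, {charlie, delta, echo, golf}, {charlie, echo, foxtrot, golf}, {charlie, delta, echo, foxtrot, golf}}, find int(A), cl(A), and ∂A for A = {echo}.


int(A) = ∅, cl(A) = {charlie, delta, echo, foxtrot, golf}, ∂A = {charlie, delta, echo, foxtrot, golf}.

Closed sets in (X, τ) are complements of opens:
  closed(X, τ) = {∅, {delta}, {foxtrot}, {golf}, {delta, foxtrot}, {delta, golf}, {foxtrot, golf}, {delta, foxtrot, golf}, {charlie, delta, echo, foxtrot, golf}}.
int(A) = ⋃ {U ∈ τ : U ⊆ A}. Opens contained in A: ∅.
Taking the union of these: int(A) = ∅.
cl(A) = ⋂ {C closed : A ⊆ C}. Closed sets containing A: {charlie, delta, echo, foxtrot, golf}.
Intersecting these: cl(A) = {charlie, delta, echo, foxtrot, golf}.
∂A = cl(A) ∖ int(A) = {charlie, delta, echo, foxtrot, golf} ∖ ∅ = {charlie, delta, echo, foxtrot, golf}.


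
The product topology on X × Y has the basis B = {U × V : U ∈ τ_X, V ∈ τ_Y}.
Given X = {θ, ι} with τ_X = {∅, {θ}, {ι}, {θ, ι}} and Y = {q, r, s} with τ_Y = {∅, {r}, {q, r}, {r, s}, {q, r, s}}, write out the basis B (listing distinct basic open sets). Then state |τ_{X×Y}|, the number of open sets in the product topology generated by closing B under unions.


Basis B = {∅ × ∅, {θ} × {r}, {ι} × {r}, {θ} × {q, r}, {θ} × {r, s}, {θ, ι} × {r}, {ι} × {q, r}, {ι} × {r, s}, {θ} × {q, r, s}, {ι} × {q, r, s}, {θ, ι} × {q, r}, {θ, ι} × {r, s}, {θ, ι} × {q, r, s}}; |τ_{X×Y}| = 25.

Enumerate products U × V with U ∈ τ_X, V ∈ τ_Y (deduplicated):
  ∅ × ∅ = {} (∅)
  {θ} × {r} = {(θ,r)}
  {ι} × {r} = {(ι,r)}
  {θ} × {q, r} = {(θ,q), (θ,r)}
  {θ} × {r, s} = {(θ,r), (θ,s)}
  {θ, ι} × {r} = {(θ,r), (ι,r)}
  {ι} × {q, r} = {(ι,q), (ι,r)}
  {ι} × {r, s} = {(ι,r), (ι,s)}
  {θ} × {q, r, s} = {(θ,q), (θ,r), (θ,s)}
  {ι} × {q, r, s} = {(ι,q), (ι,r), (ι,s)}
  {θ, ι} × {q, r} = {(θ,q), (θ,r), (ι,q), (ι,r)}
  {θ, ι} × {r, s} = {(θ,r), (θ,s), (ι,r), (ι,s)}
  {θ, ι} × {q, r, s} = {(θ,q), (θ,r), (θ,s), (ι,q), (ι,r), (ι,s)}
These 13 distinct sets form the basis B.
Close under arbitrary unions to get τ_{X×Y}; counting gives |τ_{X×Y}| = 25.


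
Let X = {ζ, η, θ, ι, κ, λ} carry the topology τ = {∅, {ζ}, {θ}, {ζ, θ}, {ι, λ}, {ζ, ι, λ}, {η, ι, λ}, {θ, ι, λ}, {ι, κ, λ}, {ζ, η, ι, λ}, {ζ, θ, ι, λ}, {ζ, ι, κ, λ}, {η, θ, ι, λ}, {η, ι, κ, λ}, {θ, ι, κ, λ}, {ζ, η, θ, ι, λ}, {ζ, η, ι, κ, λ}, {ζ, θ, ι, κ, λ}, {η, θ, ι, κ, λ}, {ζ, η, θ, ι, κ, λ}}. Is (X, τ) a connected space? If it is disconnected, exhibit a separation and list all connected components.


(X, τ) is disconnected; components = [{ζ}, {θ}, {η, ι, κ, λ}].

Find clopen sets (U ∈ τ with X ∖ U ∈ τ):
  U = ∅, X ∖ U = {ζ, η, θ, ι, κ, λ} — both open, so U is clopen.
  U = {ζ}, X ∖ U = {η, θ, ι, κ, λ} — both open, so U is clopen.
  U = {θ}, X ∖ U = {ζ, η, ι, κ, λ} — both open, so U is clopen.
  U = {ζ, θ}, X ∖ U = {η, ι, κ, λ} — both open, so U is clopen.
  U = {η, ι, κ, λ}, X ∖ U = {ζ, θ} — both open, so U is clopen.
  U = {ζ, η, ι, κ, λ}, X ∖ U = {θ} — both open, so U is clopen.
  U = {η, θ, ι, κ, λ}, X ∖ U = {ζ} — both open, so U is clopen.
  U = {ζ, η, θ, ι, κ, λ}, X ∖ U = ∅ — both open, so U is clopen.
Nontrivial clopen(s) exist: e.g. {η, θ, ι, κ, λ}. So (X, τ) is disconnected.
Compute connected components by grouping points that agree on all clopens:
  component: {ζ}
  component: {θ}
  component: {η, ι, κ, λ}


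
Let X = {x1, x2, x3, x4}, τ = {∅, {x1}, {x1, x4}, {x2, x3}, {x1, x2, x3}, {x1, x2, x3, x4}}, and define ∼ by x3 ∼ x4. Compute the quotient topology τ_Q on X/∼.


X/∼ = {[x1], [x2], [x3=x4]}; |τ_Q| = 3.

Equivalence classes: [x1], [x2], [x3=x4].
Quotient map π: X → X/∼ sends x1 ↦ [x1], x2 ↦ [x2], x3 ↦ [x3=x4], x4 ↦ [x3=x4].
For each subset V ⊆ X/∼, compute π^{-1}(V) ⊆ X and check whether π^{-1}(V) ∈ τ. V is open in τ_Q iff π^{-1}(V) ∈ τ.
  V = {}: π^{-1}(V) = ∅ ∈ τ ✓.
  V = {[x1]}: π^{-1}(V) = {x1} ∈ τ ✓.
  V = {[x2]}: π^{-1}(V) = {x2} ∉ τ ✗.
  V = {[x1], [x2]}: π^{-1}(V) = {x1, x2} ∉ τ ✗.
  V = {[x3=x4]}: π^{-1}(V) = {x3, x4} ∉ τ ✗.
  V = {[x1], [x3=x4]}: π^{-1}(V) = {x1, x3, x4} ∉ τ ✗.
  V = {[x2], [x3=x4]}: π^{-1}(V) = {x2, x3, x4} ∉ τ ✗.
  V = {[x1], [x2], [x3=x4]}: π^{-1}(V) = {x1, x2, x3, x4} ∈ τ ✓.
Open sets in the quotient: τ_Q = {{}, {[x1]}, {[x1], [x2], [x3=x4]}} (3 elements).


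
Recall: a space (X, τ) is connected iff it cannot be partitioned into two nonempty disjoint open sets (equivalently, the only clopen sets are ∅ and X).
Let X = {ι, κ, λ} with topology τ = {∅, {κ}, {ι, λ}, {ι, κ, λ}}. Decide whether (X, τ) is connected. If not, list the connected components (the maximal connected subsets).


(X, τ) is disconnected; components = [{κ}, {ι, λ}].

Find clopen sets (U ∈ τ with X ∖ U ∈ τ):
  U = ∅, X ∖ U = {ι, κ, λ} — both open, so U is clopen.
  U = {κ}, X ∖ U = {ι, λ} — both open, so U is clopen.
  U = {ι, λ}, X ∖ U = {κ} — both open, so U is clopen.
  U = {ι, κ, λ}, X ∖ U = ∅ — both open, so U is clopen.
Nontrivial clopen(s) exist: e.g. {κ}. So (X, τ) is disconnected.
Compute connected components by grouping points that agree on all clopens:
  component: {κ}
  component: {ι, λ}


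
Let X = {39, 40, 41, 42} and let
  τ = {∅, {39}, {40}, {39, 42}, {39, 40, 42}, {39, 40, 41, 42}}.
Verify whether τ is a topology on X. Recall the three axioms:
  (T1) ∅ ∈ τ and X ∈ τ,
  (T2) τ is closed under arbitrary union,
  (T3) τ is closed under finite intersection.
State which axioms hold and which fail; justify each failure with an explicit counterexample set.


τ is NOT a topology on X.

Axiom (T1): ∅ ∈ τ? Yes; X ∈ τ? Yes.
Axiom (T2/T3): check pairwise unions and intersections of members of τ.
Counterexample for (T2): {39} ∪ {40} = {39, 40} ∉ τ. Therefore τ is NOT a topology.


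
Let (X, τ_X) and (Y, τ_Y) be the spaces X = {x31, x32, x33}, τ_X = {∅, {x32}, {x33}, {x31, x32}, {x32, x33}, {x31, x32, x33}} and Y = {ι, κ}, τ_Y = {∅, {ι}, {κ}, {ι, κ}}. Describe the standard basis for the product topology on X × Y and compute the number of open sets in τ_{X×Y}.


Basis B = {∅ × ∅, {x32} × {ι}, {x32} × {κ}, {x33} × {ι}, {x33} × {κ}, {x31, x32} × {ι}, {x31, x32} × {κ}, {x32} × {ι, κ}, {x32, x33} × {ι}, {x32, x33} × {κ}, {x33} × {ι, κ}, {x31, x32, x33} × {ι}, {x31, x32, x33} × {κ}, {x31, x32} × {ι, κ}, {x32, x33} × {ι, κ}, {x31, x32, x33} × {ι, κ}}; |τ_{X×Y}| = 36.

Enumerate products U × V with U ∈ τ_X, V ∈ τ_Y (deduplicated):
  ∅ × ∅ = {} (∅)
  {x32} × {ι} = {(x32,ι)}
  {x32} × {κ} = {(x32,κ)}
  {x33} × {ι} = {(x33,ι)}
  {x33} × {κ} = {(x33,κ)}
  {x31, x32} × {ι} = {(x31,ι), (x32,ι)}
  {x31, x32} × {κ} = {(x31,κ), (x32,κ)}
  {x32} × {ι, κ} = {(x32,ι), (x32,κ)}
  {x32, x33} × {ι} = {(x32,ι), (x33,ι)}
  {x32, x33} × {κ} = {(x32,κ), (x33,κ)}
  {x33} × {ι, κ} = {(x33,ι), (x33,κ)}
  {x31, x32, x33} × {ι} = {(x31,ι), (x32,ι), (x33,ι)}
  {x31, x32, x33} × {κ} = {(x31,κ), (x32,κ), (x33,κ)}
  {x31, x32} × {ι, κ} = {(x31,ι), (x31,κ), (x32,ι), (x32,κ)}
  {x32, x33} × {ι, κ} = {(x32,ι), (x32,κ), (x33,ι), (x33,κ)}
  {x31, x32, x33} × {ι, κ} = {(x31,ι), (x31,κ), (x32,ι), (x32,κ), (x33,ι), (x33,κ)}
These 16 distinct sets form the basis B.
Close under arbitrary unions to get τ_{X×Y}; counting gives |τ_{X×Y}| = 36.


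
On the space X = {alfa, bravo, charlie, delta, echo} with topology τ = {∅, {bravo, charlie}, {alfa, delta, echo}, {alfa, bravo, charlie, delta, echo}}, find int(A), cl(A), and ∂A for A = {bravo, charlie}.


int(A) = {bravo, charlie}, cl(A) = {bravo, charlie}, ∂A = ∅.

Closed sets in (X, τ) are complements of opens:
  closed(X, τ) = {∅, {bravo, charlie}, {alfa, delta, echo}, {alfa, bravo, charlie, delta, echo}}.
int(A) = ⋃ {U ∈ τ : U ⊆ A}. Opens contained in A: ∅, {bravo, charlie}.
Taking the union of these: int(A) = {bravo, charlie}.
cl(A) = ⋂ {C closed : A ⊆ C}. Closed sets containing A: {bravo, charlie}, {alfa, bravo, charlie, delta, echo}.
Intersecting these: cl(A) = {bravo, charlie}.
∂A = cl(A) ∖ int(A) = {bravo, charlie} ∖ {bravo, charlie} = ∅.


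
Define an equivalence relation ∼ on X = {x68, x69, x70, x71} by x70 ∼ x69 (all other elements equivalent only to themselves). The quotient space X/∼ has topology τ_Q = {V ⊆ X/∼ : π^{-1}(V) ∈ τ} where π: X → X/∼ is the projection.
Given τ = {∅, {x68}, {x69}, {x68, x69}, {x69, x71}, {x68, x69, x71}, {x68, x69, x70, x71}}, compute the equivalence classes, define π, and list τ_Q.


X/∼ = {[x68], [x69=x70], [x71]}; |τ_Q| = 3.

Equivalence classes: [x68], [x69=x70], [x71].
Quotient map π: X → X/∼ sends x68 ↦ [x68], x69 ↦ [x69=x70], x70 ↦ [x69=x70], x71 ↦ [x71].
For each subset V ⊆ X/∼, compute π^{-1}(V) ⊆ X and check whether π^{-1}(V) ∈ τ. V is open in τ_Q iff π^{-1}(V) ∈ τ.
  V = {}: π^{-1}(V) = ∅ ∈ τ ✓.
  V = {[x68]}: π^{-1}(V) = {x68} ∈ τ ✓.
  V = {[x69=x70]}: π^{-1}(V) = {x69, x70} ∉ τ ✗.
  V = {[x68], [x69=x70]}: π^{-1}(V) = {x68, x69, x70} ∉ τ ✗.
  V = {[x71]}: π^{-1}(V) = {x71} ∉ τ ✗.
  V = {[x68], [x71]}: π^{-1}(V) = {x68, x71} ∉ τ ✗.
  V = {[x69=x70], [x71]}: π^{-1}(V) = {x69, x70, x71} ∉ τ ✗.
  V = {[x68], [x69=x70], [x71]}: π^{-1}(V) = {x68, x69, x70, x71} ∈ τ ✓.
Open sets in the quotient: τ_Q = {{}, {[x68]}, {[x68], [x69=x70], [x71]}} (3 elements).


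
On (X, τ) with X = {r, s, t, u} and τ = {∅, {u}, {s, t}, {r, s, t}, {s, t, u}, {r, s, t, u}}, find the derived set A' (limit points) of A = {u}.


A' = ∅

For each x ∈ X, list the open sets U ∈ τ with x ∈ U, then check whether U ∩ (A ∖ {x}) ≠ ∅ for every such U.
  x = r: open {r, s, t} ∋ x has {r, s, t} ∩ (A ∖ {r}) = ∅, so x is NOT a limit point.
  x = s: open {s, t} ∋ x has {s, t} ∩ (A ∖ {s}) = ∅, so x is NOT a limit point.
  x = t: open {s, t} ∋ x has {s, t} ∩ (A ∖ {t}) = ∅, so x is NOT a limit point.
  x = u: open {u} ∋ x has {u} ∩ (A ∖ {u}) = ∅, so x is NOT a limit point.
Collecting: A' = ∅.


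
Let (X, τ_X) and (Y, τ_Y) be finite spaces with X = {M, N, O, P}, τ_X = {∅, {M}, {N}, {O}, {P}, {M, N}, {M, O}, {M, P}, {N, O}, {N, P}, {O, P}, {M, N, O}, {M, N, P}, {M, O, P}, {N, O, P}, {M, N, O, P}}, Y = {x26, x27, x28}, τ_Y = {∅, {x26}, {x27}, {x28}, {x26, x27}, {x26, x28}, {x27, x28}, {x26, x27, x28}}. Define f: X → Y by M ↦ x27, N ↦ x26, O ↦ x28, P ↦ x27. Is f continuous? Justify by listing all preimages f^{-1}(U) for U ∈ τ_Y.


f IS continuous.

Compute f^{-1}(U) for each U ∈ τ_Y:
  U = ∅: f^{-1}(U) = ∅ ∈ τ_X ✓.
  U = {x26}: f^{-1}(U) = {N} ∈ τ_X ✓.
  U = {x27}: f^{-1}(U) = {M, P} ∈ τ_X ✓.
  U = {x28}: f^{-1}(U) = {O} ∈ τ_X ✓.
  U = {x26, x27}: f^{-1}(U) = {M, N, P} ∈ τ_X ✓.
  U = {x26, x28}: f^{-1}(U) = {N, O} ∈ τ_X ✓.
  U = {x27, x28}: f^{-1}(U) = {M, O, P} ∈ τ_X ✓.
  U = {x26, x27, x28}: f^{-1}(U) = {M, N, O, P} ∈ τ_X ✓.
Every preimage lies in τ_X, so f IS continuous.


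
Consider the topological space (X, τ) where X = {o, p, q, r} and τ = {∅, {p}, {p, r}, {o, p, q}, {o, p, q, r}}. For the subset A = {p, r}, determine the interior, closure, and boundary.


int(A) = {p, r}, cl(A) = {o, p, q, r}, ∂A = {o, q}.

Closed sets in (X, τ) are complements of opens:
  closed(X, τ) = {∅, {r}, {o, q}, {o, q, r}, {o, p, q, r}}.
int(A) = ⋃ {U ∈ τ : U ⊆ A}. Opens contained in A: ∅, {p}, {p, r}.
Taking the union of these: int(A) = {p, r}.
cl(A) = ⋂ {C closed : A ⊆ C}. Closed sets containing A: {o, p, q, r}.
Intersecting these: cl(A) = {o, p, q, r}.
∂A = cl(A) ∖ int(A) = {o, p, q, r} ∖ {p, r} = {o, q}.


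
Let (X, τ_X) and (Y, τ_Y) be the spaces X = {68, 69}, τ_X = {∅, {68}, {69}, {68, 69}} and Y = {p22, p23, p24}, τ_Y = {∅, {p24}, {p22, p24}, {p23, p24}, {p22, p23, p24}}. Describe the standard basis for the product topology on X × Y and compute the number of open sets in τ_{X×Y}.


Basis B = {∅ × ∅, {68} × {p24}, {69} × {p24}, {68} × {p22, p24}, {68} × {p23, p24}, {68, 69} × {p24}, {69} × {p22, p24}, {69} × {p23, p24}, {68} × {p22, p23, p24}, {69} × {p22, p23, p24}, {68, 69} × {p22, p24}, {68, 69} × {p23, p24}, {68, 69} × {p22, p23, p24}}; |τ_{X×Y}| = 25.

Enumerate products U × V with U ∈ τ_X, V ∈ τ_Y (deduplicated):
  ∅ × ∅ = {} (∅)
  {68} × {p24} = {(68,p24)}
  {69} × {p24} = {(69,p24)}
  {68} × {p22, p24} = {(68,p22), (68,p24)}
  {68} × {p23, p24} = {(68,p23), (68,p24)}
  {68, 69} × {p24} = {(68,p24), (69,p24)}
  {69} × {p22, p24} = {(69,p22), (69,p24)}
  {69} × {p23, p24} = {(69,p23), (69,p24)}
  {68} × {p22, p23, p24} = {(68,p22), (68,p23), (68,p24)}
  {69} × {p22, p23, p24} = {(69,p22), (69,p23), (69,p24)}
  {68, 69} × {p22, p24} = {(68,p22), (68,p24), (69,p22), (69,p24)}
  {68, 69} × {p23, p24} = {(68,p23), (68,p24), (69,p23), (69,p24)}
  {68, 69} × {p22, p23, p24} = {(68,p22), (68,p23), (68,p24), (69,p22), (69,p23), (69,p24)}
These 13 distinct sets form the basis B.
Close under arbitrary unions to get τ_{X×Y}; counting gives |τ_{X×Y}| = 25.


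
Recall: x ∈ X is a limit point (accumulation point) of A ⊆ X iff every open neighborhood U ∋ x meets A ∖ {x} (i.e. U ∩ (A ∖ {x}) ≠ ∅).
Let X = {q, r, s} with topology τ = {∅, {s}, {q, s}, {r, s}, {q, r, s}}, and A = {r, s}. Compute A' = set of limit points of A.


A' = {q, r}

For each x ∈ X, list the open sets U ∈ τ with x ∈ U, then check whether U ∩ (A ∖ {x}) ≠ ∅ for every such U.
  x = q: opens ∋ x are {q, s}, {q, r, s}; each meets A ∖ {q}, so x IS a limit point.
  x = r: opens ∋ x are {r, s}, {q, r, s}; each meets A ∖ {r}, so x IS a limit point.
  x = s: open {s} ∋ x has {s} ∩ (A ∖ {s}) = ∅, so x is NOT a limit point.
Collecting: A' = {q, r}.


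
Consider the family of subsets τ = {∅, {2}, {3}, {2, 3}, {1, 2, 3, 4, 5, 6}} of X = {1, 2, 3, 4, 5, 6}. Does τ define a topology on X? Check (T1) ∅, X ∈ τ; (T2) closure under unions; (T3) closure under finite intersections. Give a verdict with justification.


τ IS a topology on X.

Axiom (T1): ∅ ∈ τ? Yes; X ∈ τ? Yes.
Axiom (T2/T3): check pairwise unions and intersections of members of τ.
All pairwise intersections and unions checked — each lies in τ. Therefore τ satisfies (T1), (T2), (T3): it IS a topology on X.


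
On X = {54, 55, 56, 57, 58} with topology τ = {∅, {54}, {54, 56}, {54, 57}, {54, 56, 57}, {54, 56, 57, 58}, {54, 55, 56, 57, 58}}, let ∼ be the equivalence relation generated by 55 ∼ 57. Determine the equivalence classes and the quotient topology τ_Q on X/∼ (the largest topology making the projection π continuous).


X/∼ = {[54], [55=57], [56], [58]}; |τ_Q| = 4.

Equivalence classes: [54], [55=57], [56], [58].
Quotient map π: X → X/∼ sends 54 ↦ [54], 55 ↦ [55=57], 56 ↦ [56], 57 ↦ [55=57], 58 ↦ [58].
For each subset V ⊆ X/∼, compute π^{-1}(V) ⊆ X and check whether π^{-1}(V) ∈ τ. V is open in τ_Q iff π^{-1}(V) ∈ τ.
  V = {}: π^{-1}(V) = ∅ ∈ τ ✓.
  V = {[54]}: π^{-1}(V) = {54} ∈ τ ✓.
  V = {[55=57]}: π^{-1}(V) = {55, 57} ∉ τ ✗.
  V = {[54], [55=57]}: π^{-1}(V) = {54, 55, 57} ∉ τ ✗.
  V = {[56]}: π^{-1}(V) = {56} ∉ τ ✗.
  V = {[54], [56]}: π^{-1}(V) = {54, 56} ∈ τ ✓.
  V = {[55=57], [56]}: π^{-1}(V) = {55, 56, 57} ∉ τ ✗.
  V = {[54], [55=57], [56]}: π^{-1}(V) = {54, 55, 56, 57} ∉ τ ✗.
  V = {[58]}: π^{-1}(V) = {58} ∉ τ ✗.
  V = {[54], [58]}: π^{-1}(V) = {54, 58} ∉ τ ✗.
  V = {[55=57], [58]}: π^{-1}(V) = {55, 57, 58} ∉ τ ✗.
  V = {[54], [55=57], [58]}: π^{-1}(V) = {54, 55, 57, 58} ∉ τ ✗.
  V = {[56], [58]}: π^{-1}(V) = {56, 58} ∉ τ ✗.
  V = {[54], [56], [58]}: π^{-1}(V) = {54, 56, 58} ∉ τ ✗.
  V = {[55=57], [56], [58]}: π^{-1}(V) = {55, 56, 57, 58} ∉ τ ✗.
  V = {[54], [55=57], [56], [58]}: π^{-1}(V) = {54, 55, 56, 57, 58} ∈ τ ✓.
Open sets in the quotient: τ_Q = {{}, {[54]}, {[54], [56]}, {[54], [55=57], [56], [58]}} (4 elements).


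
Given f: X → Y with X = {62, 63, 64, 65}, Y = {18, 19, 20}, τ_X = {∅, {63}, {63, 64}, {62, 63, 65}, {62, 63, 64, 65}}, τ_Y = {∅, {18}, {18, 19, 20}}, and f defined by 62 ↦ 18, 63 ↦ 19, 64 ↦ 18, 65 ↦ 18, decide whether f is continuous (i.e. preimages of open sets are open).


f is NOT continuous.

Compute f^{-1}(U) for each U ∈ τ_Y:
  U = ∅: f^{-1}(U) = ∅ ∈ τ_X ✓.
  U = {18}: f^{-1}(U) = {62, 64, 65} ∉ τ_X ✗.
  U = {18, 19, 20}: f^{-1}(U) = {62, 63, 64, 65} ∈ τ_X ✓.
Found U = {18} with f^{-1}(U) = {62, 64, 65} not in τ_X. Therefore f is NOT continuous.


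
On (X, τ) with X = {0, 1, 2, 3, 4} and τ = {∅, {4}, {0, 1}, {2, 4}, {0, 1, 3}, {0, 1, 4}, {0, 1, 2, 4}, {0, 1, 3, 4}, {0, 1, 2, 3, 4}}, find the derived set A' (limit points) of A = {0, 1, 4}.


A' = {0, 1, 2, 3}

For each x ∈ X, list the open sets U ∈ τ with x ∈ U, then check whether U ∩ (A ∖ {x}) ≠ ∅ for every such U.
  x = 0: opens ∋ x are {0, 1}, {0, 1, 3}, {0, 1, 4}, {0, 1, 2, 4}, {0, 1, 3, 4}, {0, 1, 2, 3, 4}; each meets A ∖ {0}, so x IS a limit point.
  x = 1: opens ∋ x are {0, 1}, {0, 1, 3}, {0, 1, 4}, {0, 1, 2, 4}, {0, 1, 3, 4}, {0, 1, 2, 3, 4}; each meets A ∖ {1}, so x IS a limit point.
  x = 2: opens ∋ x are {2, 4}, {0, 1, 2, 4}, {0, 1, 2, 3, 4}; each meets A ∖ {2}, so x IS a limit point.
  x = 3: opens ∋ x are {0, 1, 3}, {0, 1, 3, 4}, {0, 1, 2, 3, 4}; each meets A ∖ {3}, so x IS a limit point.
  x = 4: open {4} ∋ x has {4} ∩ (A ∖ {4}) = ∅, so x is NOT a limit point.
Collecting: A' = {0, 1, 2, 3}.


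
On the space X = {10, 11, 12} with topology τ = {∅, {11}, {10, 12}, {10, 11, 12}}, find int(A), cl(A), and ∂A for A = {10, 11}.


int(A) = {11}, cl(A) = {10, 11, 12}, ∂A = {10, 12}.

Closed sets in (X, τ) are complements of opens:
  closed(X, τ) = {∅, {11}, {10, 12}, {10, 11, 12}}.
int(A) = ⋃ {U ∈ τ : U ⊆ A}. Opens contained in A: ∅, {11}.
Taking the union of these: int(A) = {11}.
cl(A) = ⋂ {C closed : A ⊆ C}. Closed sets containing A: {10, 11, 12}.
Intersecting these: cl(A) = {10, 11, 12}.
∂A = cl(A) ∖ int(A) = {10, 11, 12} ∖ {11} = {10, 12}.


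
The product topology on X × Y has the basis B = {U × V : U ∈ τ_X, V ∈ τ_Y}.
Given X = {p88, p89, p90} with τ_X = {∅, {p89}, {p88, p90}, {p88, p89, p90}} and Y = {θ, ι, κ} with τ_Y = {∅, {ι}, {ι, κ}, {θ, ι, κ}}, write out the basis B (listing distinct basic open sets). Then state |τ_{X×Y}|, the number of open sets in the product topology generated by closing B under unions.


Basis B = {∅ × ∅, {p89} × {ι}, {p88, p90} × {ι}, {p89} × {ι, κ}, {p88, p89, p90} × {ι}, {p89} × {θ, ι, κ}, {p88, p90} × {ι, κ}, {p88, p90} × {θ, ι, κ}, {p88, p89, p90} × {ι, κ}, {p88, p89, p90} × {θ, ι, κ}}; |τ_{X×Y}| = 16.

Enumerate products U × V with U ∈ τ_X, V ∈ τ_Y (deduplicated):
  ∅ × ∅ = {} (∅)
  {p89} × {ι} = {(p89,ι)}
  {p88, p90} × {ι} = {(p88,ι), (p90,ι)}
  {p89} × {ι, κ} = {(p89,ι), (p89,κ)}
  {p88, p89, p90} × {ι} = {(p88,ι), (p89,ι), (p90,ι)}
  {p89} × {θ, ι, κ} = {(p89,θ), (p89,ι), (p89,κ)}
  {p88, p90} × {ι, κ} = {(p88,ι), (p88,κ), (p90,ι), (p90,κ)}
  {p88, p90} × {θ, ι, κ} = {(p88,θ), (p88,ι), (p88,κ), (p90,θ), (p90,ι), (p90,κ)}
  {p88, p89, p90} × {ι, κ} = {(p88,ι), (p88,κ), (p89,ι), (p89,κ), (p90,ι), (p90,κ)}
  {p88, p89, p90} × {θ, ι, κ} = {(p88,θ), (p88,ι), (p88,κ), (p89,θ), (p89,ι), (p89,κ), (p90,θ), (p90,ι), (p90,κ)}
These 10 distinct sets form the basis B.
Close under arbitrary unions to get τ_{X×Y}; counting gives |τ_{X×Y}| = 16.


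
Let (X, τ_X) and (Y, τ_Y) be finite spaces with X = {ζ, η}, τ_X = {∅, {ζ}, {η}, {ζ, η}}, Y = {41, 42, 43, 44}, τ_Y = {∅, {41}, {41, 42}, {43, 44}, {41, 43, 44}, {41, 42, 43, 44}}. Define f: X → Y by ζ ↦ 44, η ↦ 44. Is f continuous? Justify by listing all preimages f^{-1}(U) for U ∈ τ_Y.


f IS continuous.

Compute f^{-1}(U) for each U ∈ τ_Y:
  U = ∅: f^{-1}(U) = ∅ ∈ τ_X ✓.
  U = {41}: f^{-1}(U) = ∅ ∈ τ_X ✓.
  U = {41, 42}: f^{-1}(U) = ∅ ∈ τ_X ✓.
  U = {43, 44}: f^{-1}(U) = {ζ, η} ∈ τ_X ✓.
  U = {41, 43, 44}: f^{-1}(U) = {ζ, η} ∈ τ_X ✓.
  U = {41, 42, 43, 44}: f^{-1}(U) = {ζ, η} ∈ τ_X ✓.
Every preimage lies in τ_X, so f IS continuous.


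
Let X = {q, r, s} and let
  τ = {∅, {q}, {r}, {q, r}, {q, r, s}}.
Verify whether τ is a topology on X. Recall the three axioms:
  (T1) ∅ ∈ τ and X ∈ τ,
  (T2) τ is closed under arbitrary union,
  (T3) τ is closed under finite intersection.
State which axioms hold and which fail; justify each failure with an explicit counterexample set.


τ IS a topology on X.

Axiom (T1): ∅ ∈ τ? Yes; X ∈ τ? Yes.
Axiom (T2/T3): check pairwise unions and intersections of members of τ.
All pairwise intersections and unions checked — each lies in τ. Therefore τ satisfies (T1), (T2), (T3): it IS a topology on X.


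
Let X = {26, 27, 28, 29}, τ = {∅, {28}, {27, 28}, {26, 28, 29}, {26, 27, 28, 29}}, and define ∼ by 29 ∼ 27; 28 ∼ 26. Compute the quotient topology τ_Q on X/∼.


X/∼ = {[26=28], [27=29]}; |τ_Q| = 2.

Equivalence classes: [26=28], [27=29].
Quotient map π: X → X/∼ sends 26 ↦ [26=28], 27 ↦ [27=29], 28 ↦ [26=28], 29 ↦ [27=29].
For each subset V ⊆ X/∼, compute π^{-1}(V) ⊆ X and check whether π^{-1}(V) ∈ τ. V is open in τ_Q iff π^{-1}(V) ∈ τ.
  V = {}: π^{-1}(V) = ∅ ∈ τ ✓.
  V = {[26=28]}: π^{-1}(V) = {26, 28} ∉ τ ✗.
  V = {[27=29]}: π^{-1}(V) = {27, 29} ∉ τ ✗.
  V = {[26=28], [27=29]}: π^{-1}(V) = {26, 27, 28, 29} ∈ τ ✓.
Open sets in the quotient: τ_Q = {{}, {[26=28], [27=29]}} (2 elements).


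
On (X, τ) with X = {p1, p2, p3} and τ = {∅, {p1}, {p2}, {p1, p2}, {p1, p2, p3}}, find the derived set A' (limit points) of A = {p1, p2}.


A' = {p3}

For each x ∈ X, list the open sets U ∈ τ with x ∈ U, then check whether U ∩ (A ∖ {x}) ≠ ∅ for every such U.
  x = p1: open {p1} ∋ x has {p1} ∩ (A ∖ {p1}) = ∅, so x is NOT a limit point.
  x = p2: open {p2} ∋ x has {p2} ∩ (A ∖ {p2}) = ∅, so x is NOT a limit point.
  x = p3: opens ∋ x are {p1, p2, p3}; each meets A ∖ {p3}, so x IS a limit point.
Collecting: A' = {p3}.


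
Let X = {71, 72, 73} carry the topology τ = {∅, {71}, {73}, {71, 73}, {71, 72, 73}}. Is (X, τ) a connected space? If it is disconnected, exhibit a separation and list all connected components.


(X, τ) is connected.

Find clopen sets (U ∈ τ with X ∖ U ∈ τ):
  U = ∅, X ∖ U = {71, 72, 73} — both open, so U is clopen.
  U = {71, 72, 73}, X ∖ U = ∅ — both open, so U is clopen.
Only trivial clopens (∅ and X) exist, so (X, τ) is connected.
Compute connected components by grouping points that agree on all clopens:
  component: {71, 72, 73}


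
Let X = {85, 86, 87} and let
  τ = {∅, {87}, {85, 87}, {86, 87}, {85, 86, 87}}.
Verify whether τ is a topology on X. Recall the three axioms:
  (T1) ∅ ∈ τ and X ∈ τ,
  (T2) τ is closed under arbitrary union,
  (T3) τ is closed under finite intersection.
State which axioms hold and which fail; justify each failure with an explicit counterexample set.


τ IS a topology on X.

Axiom (T1): ∅ ∈ τ? Yes; X ∈ τ? Yes.
Axiom (T2/T3): check pairwise unions and intersections of members of τ.
All pairwise intersections and unions checked — each lies in τ. Therefore τ satisfies (T1), (T2), (T3): it IS a topology on X.


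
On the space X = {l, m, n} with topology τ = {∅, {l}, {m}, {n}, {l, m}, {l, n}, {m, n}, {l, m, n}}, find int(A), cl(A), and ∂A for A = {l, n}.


int(A) = {l, n}, cl(A) = {l, n}, ∂A = ∅.

Closed sets in (X, τ) are complements of opens:
  closed(X, τ) = {∅, {l}, {m}, {n}, {l, m}, {l, n}, {m, n}, {l, m, n}}.
int(A) = ⋃ {U ∈ τ : U ⊆ A}. Opens contained in A: ∅, {l}, {n}, {l, n}.
Taking the union of these: int(A) = {l, n}.
cl(A) = ⋂ {C closed : A ⊆ C}. Closed sets containing A: {l, n}, {l, m, n}.
Intersecting these: cl(A) = {l, n}.
∂A = cl(A) ∖ int(A) = {l, n} ∖ {l, n} = ∅.


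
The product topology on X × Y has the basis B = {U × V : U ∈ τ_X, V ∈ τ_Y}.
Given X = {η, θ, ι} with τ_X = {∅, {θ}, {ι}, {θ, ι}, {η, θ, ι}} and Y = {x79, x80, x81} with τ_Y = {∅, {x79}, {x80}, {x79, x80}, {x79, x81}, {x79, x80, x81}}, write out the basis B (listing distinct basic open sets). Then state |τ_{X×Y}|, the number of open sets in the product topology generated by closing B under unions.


Basis B = {∅ × ∅, {θ} × {x79}, {θ} × {x80}, {ι} × {x79}, {ι} × {x80}, {θ} × {x79, x80}, {θ} × {x79, x81}, {θ, ι} × {x79}, {θ, ι} × {x80}, {ι} × {x79, x80}, {ι} × {x79, x81}, {η, θ, ι} × {x79}, {η, θ, ι} × {x80}, {θ} × {x79, x80, x81}, {ι} × {x79, x80, x81}, {θ, ι} × {x79, x80}, {θ, ι} × {x79, x81}, {η, θ, ι} × {x79, x80}, {η, θ, ι} × {x79, x81}, {θ, ι} × {x79, x80, x81}, {η, θ, ι} × {x79, x80, x81}}; |τ_{X×Y}| = 70.

Enumerate products U × V with U ∈ τ_X, V ∈ τ_Y (deduplicated):
  ∅ × ∅ = {} (∅)
  {θ} × {x79} = {(θ,x79)}
  {θ} × {x80} = {(θ,x80)}
  {ι} × {x79} = {(ι,x79)}
  {ι} × {x80} = {(ι,x80)}
  {θ} × {x79, x80} = {(θ,x79), (θ,x80)}
  {θ} × {x79, x81} = {(θ,x79), (θ,x81)}
  {θ, ι} × {x79} = {(θ,x79), (ι,x79)}
  {θ, ι} × {x80} = {(θ,x80), (ι,x80)}
  {ι} × {x79, x80} = {(ι,x79), (ι,x80)}
  {ι} × {x79, x81} = {(ι,x79), (ι,x81)}
  {η, θ, ι} × {x79} = {(η,x79), (θ,x79), (ι,x79)}
  {η, θ, ι} × {x80} = {(η,x80), (θ,x80), (ι,x80)}
  {θ} × {x79, x80, x81} = {(θ,x79), (θ,x80), (θ,x81)}
  {ι} × {x79, x80, x81} = {(ι,x79), (ι,x80), (ι,x81)}
  {θ, ι} × {x79, x80} = {(θ,x79), (θ,x80), (ι,x79), (ι,x80)}
  {θ, ι} × {x79, x81} = {(θ,x79), (θ,x81), (ι,x79), (ι,x81)}
  {η, θ, ι} × {x79, x80} = {(η,x79), (η,x80), (θ,x79), (θ,x80), (ι,x79), (ι,x80)}
  {η, θ, ι} × {x79, x81} = {(η,x79), (η,x81), (θ,x79), (θ,x81), (ι,x79), (ι,x81)}
  {θ, ι} × {x79, x80, x81} = {(θ,x79), (θ,x80), (θ,x81), (ι,x79), (ι,x80), (ι,x81)}
  {η, θ, ι} × {x79, x80, x81} = {(η,x79), (η,x80), (η,x81), (θ,x79), (θ,x80), (θ,x81), (ι,x79), (ι,x80), (ι,x81)}
These 21 distinct sets form the basis B.
Close under arbitrary unions to get τ_{X×Y}; counting gives |τ_{X×Y}| = 70.


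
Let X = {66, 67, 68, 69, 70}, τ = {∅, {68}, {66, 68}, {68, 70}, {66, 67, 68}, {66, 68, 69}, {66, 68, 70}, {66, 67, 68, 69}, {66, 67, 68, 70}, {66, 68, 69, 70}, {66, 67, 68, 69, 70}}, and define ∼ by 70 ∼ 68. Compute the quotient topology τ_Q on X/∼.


X/∼ = {[66], [67], [68=70], [69]}; |τ_Q| = 6.

Equivalence classes: [66], [67], [68=70], [69].
Quotient map π: X → X/∼ sends 66 ↦ [66], 67 ↦ [67], 68 ↦ [68=70], 69 ↦ [69], 70 ↦ [68=70].
For each subset V ⊆ X/∼, compute π^{-1}(V) ⊆ X and check whether π^{-1}(V) ∈ τ. V is open in τ_Q iff π^{-1}(V) ∈ τ.
  V = {}: π^{-1}(V) = ∅ ∈ τ ✓.
  V = {[66]}: π^{-1}(V) = {66} ∉ τ ✗.
  V = {[67]}: π^{-1}(V) = {67} ∉ τ ✗.
  V = {[66], [67]}: π^{-1}(V) = {66, 67} ∉ τ ✗.
  V = {[68=70]}: π^{-1}(V) = {68, 70} ∈ τ ✓.
  V = {[66], [68=70]}: π^{-1}(V) = {66, 68, 70} ∈ τ ✓.
  V = {[67], [68=70]}: π^{-1}(V) = {67, 68, 70} ∉ τ ✗.
  V = {[66], [67], [68=70]}: π^{-1}(V) = {66, 67, 68, 70} ∈ τ ✓.
  V = {[69]}: π^{-1}(V) = {69} ∉ τ ✗.
  V = {[66], [69]}: π^{-1}(V) = {66, 69} ∉ τ ✗.
  V = {[67], [69]}: π^{-1}(V) = {67, 69} ∉ τ ✗.
  V = {[66], [67], [69]}: π^{-1}(V) = {66, 67, 69} ∉ τ ✗.
  V = {[68=70], [69]}: π^{-1}(V) = {68, 69, 70} ∉ τ ✗.
  V = {[66], [68=70], [69]}: π^{-1}(V) = {66, 68, 69, 70} ∈ τ ✓.
  V = {[67], [68=70], [69]}: π^{-1}(V) = {67, 68, 69, 70} ∉ τ ✗.
  V = {[66], [67], [68=70], [69]}: π^{-1}(V) = {66, 67, 68, 69, 70} ∈ τ ✓.
Open sets in the quotient: τ_Q = {{}, {[68=70]}, {[66], [68=70]}, {[66], [67], [68=70]}, {[66], [68=70], [69]}, {[66], [67], [68=70], [69]}} (6 elements).


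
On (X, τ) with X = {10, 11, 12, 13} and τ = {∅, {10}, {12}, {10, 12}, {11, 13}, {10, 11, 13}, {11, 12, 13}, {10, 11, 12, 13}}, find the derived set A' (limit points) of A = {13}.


A' = {11}

For each x ∈ X, list the open sets U ∈ τ with x ∈ U, then check whether U ∩ (A ∖ {x}) ≠ ∅ for every such U.
  x = 10: open {10} ∋ x has {10} ∩ (A ∖ {10}) = ∅, so x is NOT a limit point.
  x = 11: opens ∋ x are {11, 13}, {10, 11, 13}, {11, 12, 13}, {10, 11, 12, 13}; each meets A ∖ {11}, so x IS a limit point.
  x = 12: open {12} ∋ x has {12} ∩ (A ∖ {12}) = ∅, so x is NOT a limit point.
  x = 13: open {11, 13} ∋ x has {11, 13} ∩ (A ∖ {13}) = ∅, so x is NOT a limit point.
Collecting: A' = {11}.


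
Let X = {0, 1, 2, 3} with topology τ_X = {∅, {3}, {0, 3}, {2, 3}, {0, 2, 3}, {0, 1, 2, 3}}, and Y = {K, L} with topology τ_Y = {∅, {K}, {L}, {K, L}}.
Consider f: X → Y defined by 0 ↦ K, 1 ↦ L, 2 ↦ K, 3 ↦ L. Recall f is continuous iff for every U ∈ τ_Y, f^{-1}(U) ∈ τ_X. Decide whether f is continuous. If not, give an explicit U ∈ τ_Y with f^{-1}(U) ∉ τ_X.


f is NOT continuous.

Compute f^{-1}(U) for each U ∈ τ_Y:
  U = ∅: f^{-1}(U) = ∅ ∈ τ_X ✓.
  U = {K}: f^{-1}(U) = {0, 2} ∉ τ_X ✗.
  U = {L}: f^{-1}(U) = {1, 3} ∉ τ_X ✗.
  U = {K, L}: f^{-1}(U) = {0, 1, 2, 3} ∈ τ_X ✓.
Found U = {K} with f^{-1}(U) = {0, 2} not in τ_X. Therefore f is NOT continuous.


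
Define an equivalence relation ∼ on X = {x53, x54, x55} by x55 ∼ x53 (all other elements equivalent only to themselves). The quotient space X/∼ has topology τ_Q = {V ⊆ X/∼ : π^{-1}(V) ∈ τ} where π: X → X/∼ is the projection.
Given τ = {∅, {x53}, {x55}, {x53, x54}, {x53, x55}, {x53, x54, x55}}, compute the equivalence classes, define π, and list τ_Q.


X/∼ = {[x53=x55], [x54]}; |τ_Q| = 3.

Equivalence classes: [x53=x55], [x54].
Quotient map π: X → X/∼ sends x53 ↦ [x53=x55], x54 ↦ [x54], x55 ↦ [x53=x55].
For each subset V ⊆ X/∼, compute π^{-1}(V) ⊆ X and check whether π^{-1}(V) ∈ τ. V is open in τ_Q iff π^{-1}(V) ∈ τ.
  V = {}: π^{-1}(V) = ∅ ∈ τ ✓.
  V = {[x53=x55]}: π^{-1}(V) = {x53, x55} ∈ τ ✓.
  V = {[x54]}: π^{-1}(V) = {x54} ∉ τ ✗.
  V = {[x53=x55], [x54]}: π^{-1}(V) = {x53, x54, x55} ∈ τ ✓.
Open sets in the quotient: τ_Q = {{}, {[x53=x55]}, {[x53=x55], [x54]}} (3 elements).


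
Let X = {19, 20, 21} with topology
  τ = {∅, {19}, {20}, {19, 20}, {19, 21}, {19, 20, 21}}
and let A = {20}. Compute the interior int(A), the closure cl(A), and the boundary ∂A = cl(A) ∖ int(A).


int(A) = {20}, cl(A) = {20}, ∂A = ∅.

Closed sets in (X, τ) are complements of opens:
  closed(X, τ) = {∅, {20}, {21}, {19, 21}, {20, 21}, {19, 20, 21}}.
int(A) = ⋃ {U ∈ τ : U ⊆ A}. Opens contained in A: ∅, {20}.
Taking the union of these: int(A) = {20}.
cl(A) = ⋂ {C closed : A ⊆ C}. Closed sets containing A: {20}, {20, 21}, {19, 20, 21}.
Intersecting these: cl(A) = {20}.
∂A = cl(A) ∖ int(A) = {20} ∖ {20} = ∅.


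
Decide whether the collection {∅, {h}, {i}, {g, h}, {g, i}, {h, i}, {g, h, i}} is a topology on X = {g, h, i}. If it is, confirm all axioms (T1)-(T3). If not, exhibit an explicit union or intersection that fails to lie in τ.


τ is NOT a topology on X.

Axiom (T1): ∅ ∈ τ? Yes; X ∈ τ? Yes.
Axiom (T2/T3): check pairwise unions and intersections of members of τ.
Counterexample for (T3): {g, h} ∩ {g, i} = {g} ∉ τ. Therefore τ is NOT a topology.


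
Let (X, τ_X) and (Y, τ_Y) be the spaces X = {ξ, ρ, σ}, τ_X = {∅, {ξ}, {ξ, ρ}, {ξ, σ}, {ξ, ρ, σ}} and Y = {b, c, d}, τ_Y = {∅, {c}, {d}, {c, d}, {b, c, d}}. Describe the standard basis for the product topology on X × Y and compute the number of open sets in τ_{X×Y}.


Basis B = {∅ × ∅, {ξ} × {c}, {ξ} × {d}, {ξ} × {c, d}, {ξ, ρ} × {c}, {ξ, σ} × {c}, {ξ, ρ} × {d}, {ξ, σ} × {d}, {ξ} × {b, c, d}, {ξ, ρ, σ} × {c}, {ξ, ρ, σ} × {d}, {ξ, ρ} × {c, d}, {ξ, σ} × {c, d}, {ξ, ρ} × {b, c, d}, {ξ, σ} × {b, c, d}, {ξ, ρ, σ} × {c, d}, {ξ, ρ, σ} × {b, c, d}}; |τ_{X×Y}| = 50.

Enumerate products U × V with U ∈ τ_X, V ∈ τ_Y (deduplicated):
  ∅ × ∅ = {} (∅)
  {ξ} × {c} = {(ξ,c)}
  {ξ} × {d} = {(ξ,d)}
  {ξ} × {c, d} = {(ξ,c), (ξ,d)}
  {ξ, ρ} × {c} = {(ξ,c), (ρ,c)}
  {ξ, σ} × {c} = {(ξ,c), (σ,c)}
  {ξ, ρ} × {d} = {(ξ,d), (ρ,d)}
  {ξ, σ} × {d} = {(ξ,d), (σ,d)}
  {ξ} × {b, c, d} = {(ξ,b), (ξ,c), (ξ,d)}
  {ξ, ρ, σ} × {c} = {(ξ,c), (ρ,c), (σ,c)}
  {ξ, ρ, σ} × {d} = {(ξ,d), (ρ,d), (σ,d)}
  {ξ, ρ} × {c, d} = {(ξ,c), (ξ,d), (ρ,c), (ρ,d)}
  {ξ, σ} × {c, d} = {(ξ,c), (ξ,d), (σ,c), (σ,d)}
  {ξ, ρ} × {b, c, d} = {(ξ,b), (ξ,c), (ξ,d), (ρ,b), (ρ,c), (ρ,d)}
  {ξ, σ} × {b, c, d} = {(ξ,b), (ξ,c), (ξ,d), (σ,b), (σ,c), (σ,d)}
  {ξ, ρ, σ} × {c, d} = {(ξ,c), (ξ,d), (ρ,c), (ρ,d), (σ,c), (σ,d)}
  {ξ, ρ, σ} × {b, c, d} = {(ξ,b), (ξ,c), (ξ,d), (ρ,b), (ρ,c), (ρ,d), (σ,b), (σ,c), (σ,d)}
These 17 distinct sets form the basis B.
Close under arbitrary unions to get τ_{X×Y}; counting gives |τ_{X×Y}| = 50.
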